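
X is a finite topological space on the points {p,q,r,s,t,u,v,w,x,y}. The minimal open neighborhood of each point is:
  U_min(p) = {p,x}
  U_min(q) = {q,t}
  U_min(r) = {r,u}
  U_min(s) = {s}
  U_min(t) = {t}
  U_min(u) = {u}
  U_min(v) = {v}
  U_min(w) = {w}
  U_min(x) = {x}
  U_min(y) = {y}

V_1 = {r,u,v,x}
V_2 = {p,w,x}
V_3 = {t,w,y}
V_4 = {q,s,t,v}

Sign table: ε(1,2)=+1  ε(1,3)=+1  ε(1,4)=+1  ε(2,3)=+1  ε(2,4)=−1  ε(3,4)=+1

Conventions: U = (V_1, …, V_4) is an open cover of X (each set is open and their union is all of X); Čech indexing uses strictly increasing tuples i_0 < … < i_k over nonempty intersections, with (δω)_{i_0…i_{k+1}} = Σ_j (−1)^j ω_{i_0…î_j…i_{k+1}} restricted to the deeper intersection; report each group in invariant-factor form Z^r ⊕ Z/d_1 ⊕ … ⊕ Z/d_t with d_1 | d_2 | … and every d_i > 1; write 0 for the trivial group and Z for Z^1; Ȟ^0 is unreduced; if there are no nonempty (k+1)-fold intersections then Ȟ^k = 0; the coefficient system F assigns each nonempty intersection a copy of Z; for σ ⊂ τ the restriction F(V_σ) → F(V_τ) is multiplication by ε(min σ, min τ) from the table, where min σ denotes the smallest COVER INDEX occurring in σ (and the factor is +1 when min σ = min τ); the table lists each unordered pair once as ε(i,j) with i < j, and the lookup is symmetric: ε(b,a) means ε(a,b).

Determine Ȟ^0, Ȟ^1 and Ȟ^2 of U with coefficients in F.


Ȟ^0 = Z, Ȟ^1 = Z, Ȟ^2 = 0

nonempty intersections:
  V12={x} V14={v} V23={w} V34={t}
C dims 4,4; δ0: rk 3, SNF 1^3
Ȟ^0: (4−3)−0=1 ⇒ Z
Ȟ^1: (4−0)−3=1 ⇒ Z
Ȟ^2: (0−0)−0=0 ⇒ 0


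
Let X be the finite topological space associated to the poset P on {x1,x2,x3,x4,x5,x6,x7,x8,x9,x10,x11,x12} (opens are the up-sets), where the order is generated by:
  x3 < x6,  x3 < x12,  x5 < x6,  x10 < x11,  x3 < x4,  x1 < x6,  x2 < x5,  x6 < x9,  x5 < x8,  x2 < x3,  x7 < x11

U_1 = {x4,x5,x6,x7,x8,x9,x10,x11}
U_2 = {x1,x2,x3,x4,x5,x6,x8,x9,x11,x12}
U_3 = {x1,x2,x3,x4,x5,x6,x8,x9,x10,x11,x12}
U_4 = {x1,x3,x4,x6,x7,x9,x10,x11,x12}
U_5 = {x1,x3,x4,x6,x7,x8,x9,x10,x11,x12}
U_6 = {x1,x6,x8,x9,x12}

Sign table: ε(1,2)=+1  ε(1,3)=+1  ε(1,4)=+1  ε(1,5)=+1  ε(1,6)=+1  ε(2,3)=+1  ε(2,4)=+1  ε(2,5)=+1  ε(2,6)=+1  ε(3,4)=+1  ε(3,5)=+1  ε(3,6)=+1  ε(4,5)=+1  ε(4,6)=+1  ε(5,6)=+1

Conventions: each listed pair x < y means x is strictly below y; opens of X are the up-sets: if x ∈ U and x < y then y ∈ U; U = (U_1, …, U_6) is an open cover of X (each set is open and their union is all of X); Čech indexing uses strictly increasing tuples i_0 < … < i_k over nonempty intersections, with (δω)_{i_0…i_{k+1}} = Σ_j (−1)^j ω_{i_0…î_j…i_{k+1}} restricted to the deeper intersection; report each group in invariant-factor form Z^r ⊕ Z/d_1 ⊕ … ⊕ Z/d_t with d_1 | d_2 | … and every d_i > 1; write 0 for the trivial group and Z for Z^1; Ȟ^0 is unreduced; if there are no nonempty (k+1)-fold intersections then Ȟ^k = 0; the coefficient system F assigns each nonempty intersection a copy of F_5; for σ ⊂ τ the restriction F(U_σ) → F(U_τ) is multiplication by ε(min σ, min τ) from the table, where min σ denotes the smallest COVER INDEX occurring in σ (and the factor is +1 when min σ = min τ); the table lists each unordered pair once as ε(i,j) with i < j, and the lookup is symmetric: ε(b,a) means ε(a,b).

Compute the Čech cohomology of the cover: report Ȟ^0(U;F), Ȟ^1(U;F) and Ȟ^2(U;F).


nerve of the cover:
  U12={x4,x5,x6,x8,x9,x11} U13={x4,x5,x6,x8,x9,x10,x11} U14={x4,x6,x7,x9,x10,x11} U15={x4,x6,x7,x8,x9,x10,x11} U16={x6,x8,x9} U23={x1,x2,x3,x4,x5,x6,x8,x9,x11,x12} U24={x1,x3,x4,x6,x9,x11,x12} U25={x1,x3,x4,x6,x8,x9,x11,x12} U26={x1,x6,x8,x9,x12} U34={x1,x3,x4,x6,x9,x10,x11,x12} U35={x1,x3,x4,x6,x8,x9,x10,x11,x12} U36={x1,x6,x8,x9,x12} U45={x1,x3,x4,x6,x7,x9,x10,x11,x12} U46={x1,x6,x9,x12} U56={x1,x6,x8,x9,x12}
  U123={x4,x5,x6,x8,x9,x11} U124={x4,x6,x9,x11} U125={x4,x6,x8,x9,x11} U126={x6,x8,x9} U134={x4,x6,x9,x10,x11} U135={x4,x6,x8,x9,x10,x11} U136={x6,x8,x9} U145={x4,x6,x7,x9,x10,x11} U146={x6,x9} U156={x6,x8,x9} U234={x1,x3,x4,x6,x9,x11,x12} U235={x1,x3,x4,x6,x8,x9,x11,x12} U236={x1,x6,x8,x9,x12} U245={x1,x3,x4,x6,x9,x11,x12} U246={x1,x6,x9,x12} U256={x1,x6,x8,x9,x12} U345={x1,x3,x4,x6,x9,x10,x11,x12} U346={x1,x6,x9,x12} U356={x1,x6,x8,x9,x12} U456={x1,x6,x9,x12}
  U1234={x4,x6,x9,x11} U1235={x4,x6,x8,x9,x11} U1236={x6,x8,x9} U1245={x4,x6,x9,x11} U1246={x6,x9} U1256={x6,x8,x9} U1345={x4,x6,x9,x10,x11} U1346={x6,x9} U1356={x6,x8,x9} U1456={x6,x9} U2345={x1,x3,x4,x6,x9,x11,x12} U2346={x1,x6,x9,x12} U2356={x1,x6,x8,x9,x12} U2456={x1,x6,x9,x12} U3456={x1,x6,x9,x12}
  U12345={x4,x6,x9,x11} U12346={x6,x9} U12356={x6,x8,x9} U12456={x6,x9} U13456={x6,x9} U23456={x1,x6,x9,x12}
  U123456={x6,x9}
C dims 6,15,20,15; δ0: rk_F5 5; δ1: rk_F5 10; δ2: rk_F5 10
Ȟ^0 = (6 − 5) − 0 = 1, so Ȟ^0 ≅ Z/5
Ȟ^1 = (15 − 10) − 5 = 0, so Ȟ^1 ≅ 0
Ȟ^2 = (20 − 10) − 10 = 0, so Ȟ^2 ≅ 0

Ȟ^0(U;F) ≅ Z/5,  Ȟ^1(U;F) ≅ 0,  Ȟ^2(U;F) ≅ 0


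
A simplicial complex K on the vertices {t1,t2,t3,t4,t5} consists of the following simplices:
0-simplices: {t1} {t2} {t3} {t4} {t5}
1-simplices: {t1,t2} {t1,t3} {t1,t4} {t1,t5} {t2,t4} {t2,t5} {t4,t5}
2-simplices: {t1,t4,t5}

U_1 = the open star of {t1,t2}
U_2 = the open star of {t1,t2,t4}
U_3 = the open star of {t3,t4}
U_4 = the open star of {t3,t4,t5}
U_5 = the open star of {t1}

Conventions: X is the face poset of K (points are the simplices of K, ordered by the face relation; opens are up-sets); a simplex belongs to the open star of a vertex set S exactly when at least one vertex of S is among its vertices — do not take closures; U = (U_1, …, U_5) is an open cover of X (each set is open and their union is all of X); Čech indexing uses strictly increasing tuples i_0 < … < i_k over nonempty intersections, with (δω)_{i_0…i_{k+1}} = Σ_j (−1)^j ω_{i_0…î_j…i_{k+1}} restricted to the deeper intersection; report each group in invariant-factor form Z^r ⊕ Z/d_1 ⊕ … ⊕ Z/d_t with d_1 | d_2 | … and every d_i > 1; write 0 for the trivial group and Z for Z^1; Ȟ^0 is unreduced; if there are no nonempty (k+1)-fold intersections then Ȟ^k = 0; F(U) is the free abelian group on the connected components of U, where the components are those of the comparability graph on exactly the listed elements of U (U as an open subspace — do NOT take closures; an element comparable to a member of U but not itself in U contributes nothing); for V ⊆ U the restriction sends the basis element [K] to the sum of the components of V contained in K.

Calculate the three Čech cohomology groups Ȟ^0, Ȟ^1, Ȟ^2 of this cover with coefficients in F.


nonempty intersections:
  U1={{t1},{t2},{t1,t2},{t1,t3},{t1,t4},{t1,t5},{t2,t4},{t2,t5},{t1,t4,t5}} U2={{t1},{t2},{t4},{t1,t2},{t1,t3},{t1,t4},{t1,t5},{t2,t4},{t2,t5},{t4,t5},{t1,t4,t5}} U3={{t3},{t4},{t1,t3},{t1,t4},{t2,t4},{t4,t5},{t1,t4,t5}} U4={{t3},{t4},{t5},{t1,t3},{t1,t4},{t1,t5},{t2,t4},{t2,t5},{t4,t5},{t1,t4,t5}} U5={{t1},{t1,t2},{t1,t3},{t1,t4},{t1,t5},{t1,t4,t5}}
  U12={{t1},{t2},{t1,t2},{t1,t3},{t1,t4},{t1,t5},{t2,t4},{t2,t5},{t1,t4,t5}} U13={{t1,t3},{t1,t4},{t2,t4},{t1,t4,t5}} U14={{t1,t3},{t1,t4},{t1,t5},{t2,t4},{t2,t5},{t1,t4,t5}} U15={{t1},{t1,t2},{t1,t3},{t1,t4},{t1,t5},{t1,t4,t5}} U23={{t4},{t1,t3},{t1,t4},{t2,t4},{t4,t5},{t1,t4,t5}} U24={{t4},{t1,t3},{t1,t4},{t1,t5},{t2,t4},{t2,t5},{t4,t5},{t1,t4,t5}} U25={{t1},{t1,t2},{t1,t3},{t1,t4},{t1,t5},{t1,t4,t5}} U34={{t3},{t4},{t1,t3},{t1,t4},{t2,t4},{t4,t5},{t1,t4,t5}} U35={{t1,t3},{t1,t4},{t1,t4,t5}} U45={{t1,t3},{t1,t4},{t1,t5},{t1,t4,t5}}
  U123={{t1,t3},{t1,t4},{t2,t4},{t1,t4,t5}} U124={{t1,t3},{t1,t4},{t1,t5},{t2,t4},{t2,t5},{t1,t4,t5}} U125={{t1},{t1,t2},{t1,t3},{t1,t4},{t1,t5},{t1,t4,t5}} U134={{t1,t3},{t1,t4},{t2,t4},{t1,t4,t5}} U135={{t1,t3},{t1,t4},{t1,t4,t5}} U145={{t1,t3},{t1,t4},{t1,t5},{t1,t4,t5}} U234={{t4},{t1,t3},{t1,t4},{t2,t4},{t4,t5},{t1,t4,t5}} U235={{t1,t3},{t1,t4},{t1,t4,t5}} U245={{t1,t3},{t1,t4},{t1,t5},{t1,t4,t5}} U345={{t1,t3},{t1,t4},{t1,t4,t5}}
  U1234={{t1,t3},{t1,t4},{t2,t4},{t1,t4,t5}} U1235={{t1,t3},{t1,t4},{t1,t4,t5}} U1245={{t1,t3},{t1,t4},{t1,t5},{t1,t4,t5}} U1345={{t1,t3},{t1,t4},{t1,t4,t5}} U2345={{t1,t3},{t1,t4},{t1,t4,t5}}
  U12345={{t1,t3},{t1,t4},{t1,t4,t5}}
components per intersection:
  U1: {{t1},{t2},{t1,t2},{t1,t3},{t1,t4},{t1,t5},{t2,t4},{t2,t5},{t1,t4,t5}}
  U2: {{t1},{t2},{t4},{t1,t2},{t1,t3},{t1,t4},{t1,t5},{t2,t4},{t2,t5},{t4,t5},{t1,t4,t5}}
  U3: {{t3},{t1,t3}} {{t4},{t1,t4},{t2,t4},{t4,t5},{t1,t4,t5}}
  U4: {{t3},{t1,t3}} {{t4},{t5},{t1,t4},{t1,t5},{t2,t4},{t2,t5},{t4,t5},{t1,t4,t5}}
  U5: {{t1},{t1,t2},{t1,t3},{t1,t4},{t1,t5},{t1,t4,t5}}
  U12: {{t1},{t2},{t1,t2},{t1,t3},{t1,t4},{t1,t5},{t2,t4},{t2,t5},{t1,t4,t5}}
  U13: {{t1,t3}} {{t1,t4},{t1,t4,t5}} {{t2,t4}}
  U14: {{t1,t3}} {{t1,t4},{t1,t5},{t1,t4,t5}} {{t2,t4}} {{t2,t5}}
  U15: {{t1},{t1,t2},{t1,t3},{t1,t4},{t1,t5},{t1,t4,t5}}
  U23: {{t4},{t1,t4},{t2,t4},{t4,t5},{t1,t4,t5}} {{t1,t3}}
  U24: {{t4},{t1,t4},{t1,t5},{t2,t4},{t4,t5},{t1,t4,t5}} {{t1,t3}} {{t2,t5}}
  U25: {{t1},{t1,t2},{t1,t3},{t1,t4},{t1,t5},{t1,t4,t5}}
  U34: {{t3},{t1,t3}} {{t4},{t1,t4},{t2,t4},{t4,t5},{t1,t4,t5}}
  U35: {{t1,t3}} {{t1,t4},{t1,t4,t5}}
  U45: {{t1,t3}} {{t1,t4},{t1,t5},{t1,t4,t5}}
  U123: {{t1,t3}} {{t1,t4},{t1,t4,t5}} {{t2,t4}}
  U124: {{t1,t3}} {{t1,t4},{t1,t5},{t1,t4,t5}} {{t2,t4}} {{t2,t5}}
  U125: {{t1},{t1,t2},{t1,t3},{t1,t4},{t1,t5},{t1,t4,t5}}
  U134: {{t1,t3}} {{t1,t4},{t1,t4,t5}} {{t2,t4}}
  U135: {{t1,t3}} {{t1,t4},{t1,t4,t5}}
  U145: {{t1,t3}} {{t1,t4},{t1,t5},{t1,t4,t5}}
  U234: {{t4},{t1,t4},{t2,t4},{t4,t5},{t1,t4,t5}} {{t1,t3}}
  U235: {{t1,t3}} {{t1,t4},{t1,t4,t5}}
  U245: {{t1,t3}} {{t1,t4},{t1,t5},{t1,t4,t5}}
  U345: {{t1,t3}} {{t1,t4},{t1,t4,t5}}
  U1234: {{t1,t3}} {{t1,t4},{t1,t4,t5}} {{t2,t4}}
  U1235: {{t1,t3}} {{t1,t4},{t1,t4,t5}}
  U1245: {{t1,t3}} {{t1,t4},{t1,t5},{t1,t4,t5}}
  U1345: {{t1,t3}} {{t1,t4},{t1,t4,t5}}
  U2345: {{t1,t3}} {{t1,t4},{t1,t4,t5}}
  U12345: {{t1,t3}} {{t1,t4},{t1,t4,t5}}
C dims 7,21,23,11; δ0: rk 6, SNF 1^6; δ1: rk 14, SNF 1^14; δ2: rk 9, SNF 1^9
Ȟ^0: (7−6)−0=1 ⇒ Z
Ȟ^1: (21−14)−6=1 ⇒ Z
Ȟ^2: (23−9)−14=0 ⇒ 0

Ȟ^0 ≅ Z,  Ȟ^1 ≅ Z,  Ȟ^2 ≅ 0


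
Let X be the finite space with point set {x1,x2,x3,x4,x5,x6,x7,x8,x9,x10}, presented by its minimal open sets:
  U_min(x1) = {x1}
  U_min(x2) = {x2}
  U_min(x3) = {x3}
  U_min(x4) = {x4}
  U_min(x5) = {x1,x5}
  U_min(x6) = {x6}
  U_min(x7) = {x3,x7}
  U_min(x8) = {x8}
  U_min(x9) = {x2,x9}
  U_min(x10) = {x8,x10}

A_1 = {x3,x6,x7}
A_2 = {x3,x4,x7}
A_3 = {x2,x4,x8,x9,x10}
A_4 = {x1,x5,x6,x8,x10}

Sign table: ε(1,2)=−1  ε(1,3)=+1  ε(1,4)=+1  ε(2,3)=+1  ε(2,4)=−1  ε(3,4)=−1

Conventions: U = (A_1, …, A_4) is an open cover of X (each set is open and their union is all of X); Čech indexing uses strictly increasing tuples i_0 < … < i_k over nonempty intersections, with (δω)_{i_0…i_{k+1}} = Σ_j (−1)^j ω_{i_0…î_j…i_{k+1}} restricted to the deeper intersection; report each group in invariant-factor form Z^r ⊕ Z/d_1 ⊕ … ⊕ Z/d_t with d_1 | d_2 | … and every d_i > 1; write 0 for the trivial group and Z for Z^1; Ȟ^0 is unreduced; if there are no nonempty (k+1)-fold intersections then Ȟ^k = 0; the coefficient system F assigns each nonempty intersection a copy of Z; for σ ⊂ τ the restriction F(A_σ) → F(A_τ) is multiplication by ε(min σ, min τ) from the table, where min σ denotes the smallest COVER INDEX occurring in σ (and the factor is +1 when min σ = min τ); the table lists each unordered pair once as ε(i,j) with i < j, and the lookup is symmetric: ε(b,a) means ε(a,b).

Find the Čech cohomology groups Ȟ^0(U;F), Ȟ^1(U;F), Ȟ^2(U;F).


nonempty overlaps:
  A12={x3,x7} A14={x6} A23={x4} A34={x8,x10}
C dims 4,4; δ0: rk 3, SNF 1^3
degree 0: 4−3−0 = 1 → Ȟ^0 ≅ Z
degree 1: 4−0−3 = 1 → Ȟ^1 ≅ Z
degree 2: 0−0−0 = 0 → Ȟ^2 ≅ 0

Ȟ^0(U;F) ≅ Z, Ȟ^1(U;F) ≅ Z, Ȟ^2(U;F) ≅ 0


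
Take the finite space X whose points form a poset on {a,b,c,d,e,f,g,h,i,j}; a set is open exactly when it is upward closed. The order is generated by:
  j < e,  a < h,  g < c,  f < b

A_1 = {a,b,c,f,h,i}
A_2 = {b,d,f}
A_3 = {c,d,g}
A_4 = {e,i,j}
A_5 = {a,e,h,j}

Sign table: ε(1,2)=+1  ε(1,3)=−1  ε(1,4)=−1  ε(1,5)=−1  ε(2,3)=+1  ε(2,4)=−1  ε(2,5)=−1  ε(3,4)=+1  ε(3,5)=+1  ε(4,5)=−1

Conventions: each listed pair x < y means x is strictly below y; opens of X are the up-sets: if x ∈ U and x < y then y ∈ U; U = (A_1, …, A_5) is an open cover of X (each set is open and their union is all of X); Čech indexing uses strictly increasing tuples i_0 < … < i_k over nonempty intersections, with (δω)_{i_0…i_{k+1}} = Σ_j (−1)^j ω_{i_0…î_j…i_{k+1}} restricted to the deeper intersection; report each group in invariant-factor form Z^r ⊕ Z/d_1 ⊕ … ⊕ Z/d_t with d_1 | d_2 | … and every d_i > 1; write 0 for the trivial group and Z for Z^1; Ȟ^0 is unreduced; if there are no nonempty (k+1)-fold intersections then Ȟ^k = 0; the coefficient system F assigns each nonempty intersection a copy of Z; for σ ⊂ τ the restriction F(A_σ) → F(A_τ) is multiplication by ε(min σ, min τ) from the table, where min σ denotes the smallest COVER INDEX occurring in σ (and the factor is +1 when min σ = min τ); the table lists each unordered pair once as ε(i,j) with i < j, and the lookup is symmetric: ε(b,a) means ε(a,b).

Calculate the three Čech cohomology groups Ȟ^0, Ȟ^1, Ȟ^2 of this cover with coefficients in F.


Ȟ^0 ≅ 0,  Ȟ^1 ≅ Z ⊕ Z/2,  Ȟ^2 ≅ 0

nerve of the cover:
  A12={b,f} A13={c} A14={i} A15={a,h} A23={d} A45={e,j}
C dims 5,6; δ0: rk 5, SNF 1^4·2
Ȟ^0 = (5 − 5) − 0 = 0, so Ȟ^0 ≅ 0
Ȟ^1 = (6 − 0) − 5 = 1 plus torsion [2], so Ȟ^1 ≅ Z ⊕ Z/2
Ȟ^2 = (0 − 0) − 0 = 0, so Ȟ^2 ≅ 0


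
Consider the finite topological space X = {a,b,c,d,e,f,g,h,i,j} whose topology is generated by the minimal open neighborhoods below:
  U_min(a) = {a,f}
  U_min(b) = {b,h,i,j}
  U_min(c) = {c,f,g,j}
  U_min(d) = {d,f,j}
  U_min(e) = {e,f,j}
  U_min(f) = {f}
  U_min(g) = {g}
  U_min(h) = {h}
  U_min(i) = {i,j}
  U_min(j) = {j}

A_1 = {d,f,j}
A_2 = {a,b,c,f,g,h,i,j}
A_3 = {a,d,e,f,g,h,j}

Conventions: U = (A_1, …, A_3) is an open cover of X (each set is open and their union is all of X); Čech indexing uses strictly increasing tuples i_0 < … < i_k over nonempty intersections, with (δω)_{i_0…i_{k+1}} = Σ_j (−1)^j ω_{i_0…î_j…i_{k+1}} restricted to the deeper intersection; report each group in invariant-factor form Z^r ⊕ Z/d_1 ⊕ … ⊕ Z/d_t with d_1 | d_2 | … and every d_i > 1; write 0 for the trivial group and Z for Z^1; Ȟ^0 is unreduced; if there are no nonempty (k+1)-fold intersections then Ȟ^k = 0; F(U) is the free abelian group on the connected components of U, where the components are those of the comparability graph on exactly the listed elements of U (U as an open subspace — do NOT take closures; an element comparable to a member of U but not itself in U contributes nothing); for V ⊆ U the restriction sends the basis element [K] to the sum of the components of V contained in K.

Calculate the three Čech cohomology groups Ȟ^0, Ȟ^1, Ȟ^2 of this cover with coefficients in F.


intersection data:
  A12={f,j} A13={d,f,j} A23={a,f,g,h,j}
  A123={f,j}
components per intersection:
  A1: {d,f,j}
  A2: {a,b,c,f,g,h,i,j}
  A3: {a,d,e,f,j} {g} {h}
  A12: {f} {j}
  A13: {d,f,j}
  A23: {a,f} {g} {h} {j}
  A123: {f} {j}
C dims 5,7,2; δ0: rk 4, SNF 1^4; δ1: rk 2, SNF 1^2
Ȟ^0 = (5 − 4) − 0 = 1, so Ȟ^0 ≅ Z
Ȟ^1 = (7 − 2) − 4 = 1, so Ȟ^1 ≅ Z
Ȟ^2 = (2 − 0) − 2 = 0, so Ȟ^2 ≅ 0

Ȟ^0(U;F) ≅ Z, Ȟ^1(U;F) ≅ Z and Ȟ^2(U;F) ≅ 0


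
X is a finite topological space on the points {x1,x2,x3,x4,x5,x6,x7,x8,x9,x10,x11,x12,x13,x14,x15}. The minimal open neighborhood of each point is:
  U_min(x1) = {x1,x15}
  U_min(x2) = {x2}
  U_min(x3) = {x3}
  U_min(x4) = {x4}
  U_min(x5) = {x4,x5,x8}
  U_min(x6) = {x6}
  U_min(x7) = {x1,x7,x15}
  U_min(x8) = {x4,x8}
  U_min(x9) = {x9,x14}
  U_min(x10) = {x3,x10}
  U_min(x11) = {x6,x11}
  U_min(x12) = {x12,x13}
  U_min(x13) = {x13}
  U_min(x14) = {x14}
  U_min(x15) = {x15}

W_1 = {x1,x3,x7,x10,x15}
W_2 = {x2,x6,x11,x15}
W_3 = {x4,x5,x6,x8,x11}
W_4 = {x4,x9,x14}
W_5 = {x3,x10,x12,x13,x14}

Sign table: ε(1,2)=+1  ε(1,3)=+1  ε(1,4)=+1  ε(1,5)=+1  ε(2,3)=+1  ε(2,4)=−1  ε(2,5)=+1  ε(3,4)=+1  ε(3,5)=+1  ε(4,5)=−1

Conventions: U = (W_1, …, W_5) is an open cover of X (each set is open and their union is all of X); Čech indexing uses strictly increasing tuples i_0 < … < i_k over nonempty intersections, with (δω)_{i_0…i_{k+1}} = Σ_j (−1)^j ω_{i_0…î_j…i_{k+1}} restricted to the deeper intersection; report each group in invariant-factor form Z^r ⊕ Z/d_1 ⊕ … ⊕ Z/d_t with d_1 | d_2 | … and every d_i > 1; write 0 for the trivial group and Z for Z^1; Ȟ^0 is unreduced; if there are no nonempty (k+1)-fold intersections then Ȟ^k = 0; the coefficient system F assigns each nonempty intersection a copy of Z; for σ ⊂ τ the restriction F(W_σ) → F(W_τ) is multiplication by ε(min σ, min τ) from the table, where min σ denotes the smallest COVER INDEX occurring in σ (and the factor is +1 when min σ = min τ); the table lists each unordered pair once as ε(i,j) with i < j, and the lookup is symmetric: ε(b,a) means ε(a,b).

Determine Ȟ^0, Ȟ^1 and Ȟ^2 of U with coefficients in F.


Ȟ^0 = 0,  Ȟ^1 = Z/2,  Ȟ^2 = 0

nerve simplices:
  W12={x15} W15={x3,x10} W23={x6,x11} W34={x4} W45={x14}
C dims 5,5; δ0: rk 5, SNF 1^4·2
degree 0: 5−5−0 = 0 → Ȟ^0 ≅ 0
degree 1: 5−0−5 = 0 plus torsion [2] → Ȟ^1 ≅ Z/2
degree 2: 0−0−0 = 0 → Ȟ^2 ≅ 0


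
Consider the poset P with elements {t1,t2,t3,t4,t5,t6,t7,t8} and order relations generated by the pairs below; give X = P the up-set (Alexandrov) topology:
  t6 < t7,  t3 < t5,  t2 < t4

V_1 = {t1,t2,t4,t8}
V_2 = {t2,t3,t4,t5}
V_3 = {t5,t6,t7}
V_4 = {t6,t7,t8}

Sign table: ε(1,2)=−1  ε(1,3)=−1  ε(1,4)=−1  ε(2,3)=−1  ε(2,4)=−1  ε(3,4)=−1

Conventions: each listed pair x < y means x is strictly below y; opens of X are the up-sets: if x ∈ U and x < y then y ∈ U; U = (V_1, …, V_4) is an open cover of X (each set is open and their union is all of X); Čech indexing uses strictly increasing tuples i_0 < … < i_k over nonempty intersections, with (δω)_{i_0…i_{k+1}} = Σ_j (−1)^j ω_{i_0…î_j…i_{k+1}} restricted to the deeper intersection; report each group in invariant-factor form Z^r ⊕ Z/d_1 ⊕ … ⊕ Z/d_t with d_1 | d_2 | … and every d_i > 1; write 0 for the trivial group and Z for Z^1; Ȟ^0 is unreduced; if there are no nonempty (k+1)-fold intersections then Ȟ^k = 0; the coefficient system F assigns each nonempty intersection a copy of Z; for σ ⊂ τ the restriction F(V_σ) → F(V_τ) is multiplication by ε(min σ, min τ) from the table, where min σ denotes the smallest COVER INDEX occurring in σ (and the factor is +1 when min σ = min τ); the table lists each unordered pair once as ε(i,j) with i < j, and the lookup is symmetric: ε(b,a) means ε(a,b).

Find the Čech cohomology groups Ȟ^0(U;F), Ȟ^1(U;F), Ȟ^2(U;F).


nerve simplices:
  V12={t2,t4} V14={t8} V23={t5} V34={t6,t7}
C dims 4,4; δ0: rk 3, SNF 1^3
degree 0: 4−3−0 = 1 → Ȟ^0 ≅ Z
degree 1: 4−0−3 = 1 → Ȟ^1 ≅ Z
degree 2: 0−0−0 = 0 → Ȟ^2 ≅ 0

Ȟ^0 ≅ Z,  Ȟ^1 ≅ Z,  Ȟ^2 ≅ 0


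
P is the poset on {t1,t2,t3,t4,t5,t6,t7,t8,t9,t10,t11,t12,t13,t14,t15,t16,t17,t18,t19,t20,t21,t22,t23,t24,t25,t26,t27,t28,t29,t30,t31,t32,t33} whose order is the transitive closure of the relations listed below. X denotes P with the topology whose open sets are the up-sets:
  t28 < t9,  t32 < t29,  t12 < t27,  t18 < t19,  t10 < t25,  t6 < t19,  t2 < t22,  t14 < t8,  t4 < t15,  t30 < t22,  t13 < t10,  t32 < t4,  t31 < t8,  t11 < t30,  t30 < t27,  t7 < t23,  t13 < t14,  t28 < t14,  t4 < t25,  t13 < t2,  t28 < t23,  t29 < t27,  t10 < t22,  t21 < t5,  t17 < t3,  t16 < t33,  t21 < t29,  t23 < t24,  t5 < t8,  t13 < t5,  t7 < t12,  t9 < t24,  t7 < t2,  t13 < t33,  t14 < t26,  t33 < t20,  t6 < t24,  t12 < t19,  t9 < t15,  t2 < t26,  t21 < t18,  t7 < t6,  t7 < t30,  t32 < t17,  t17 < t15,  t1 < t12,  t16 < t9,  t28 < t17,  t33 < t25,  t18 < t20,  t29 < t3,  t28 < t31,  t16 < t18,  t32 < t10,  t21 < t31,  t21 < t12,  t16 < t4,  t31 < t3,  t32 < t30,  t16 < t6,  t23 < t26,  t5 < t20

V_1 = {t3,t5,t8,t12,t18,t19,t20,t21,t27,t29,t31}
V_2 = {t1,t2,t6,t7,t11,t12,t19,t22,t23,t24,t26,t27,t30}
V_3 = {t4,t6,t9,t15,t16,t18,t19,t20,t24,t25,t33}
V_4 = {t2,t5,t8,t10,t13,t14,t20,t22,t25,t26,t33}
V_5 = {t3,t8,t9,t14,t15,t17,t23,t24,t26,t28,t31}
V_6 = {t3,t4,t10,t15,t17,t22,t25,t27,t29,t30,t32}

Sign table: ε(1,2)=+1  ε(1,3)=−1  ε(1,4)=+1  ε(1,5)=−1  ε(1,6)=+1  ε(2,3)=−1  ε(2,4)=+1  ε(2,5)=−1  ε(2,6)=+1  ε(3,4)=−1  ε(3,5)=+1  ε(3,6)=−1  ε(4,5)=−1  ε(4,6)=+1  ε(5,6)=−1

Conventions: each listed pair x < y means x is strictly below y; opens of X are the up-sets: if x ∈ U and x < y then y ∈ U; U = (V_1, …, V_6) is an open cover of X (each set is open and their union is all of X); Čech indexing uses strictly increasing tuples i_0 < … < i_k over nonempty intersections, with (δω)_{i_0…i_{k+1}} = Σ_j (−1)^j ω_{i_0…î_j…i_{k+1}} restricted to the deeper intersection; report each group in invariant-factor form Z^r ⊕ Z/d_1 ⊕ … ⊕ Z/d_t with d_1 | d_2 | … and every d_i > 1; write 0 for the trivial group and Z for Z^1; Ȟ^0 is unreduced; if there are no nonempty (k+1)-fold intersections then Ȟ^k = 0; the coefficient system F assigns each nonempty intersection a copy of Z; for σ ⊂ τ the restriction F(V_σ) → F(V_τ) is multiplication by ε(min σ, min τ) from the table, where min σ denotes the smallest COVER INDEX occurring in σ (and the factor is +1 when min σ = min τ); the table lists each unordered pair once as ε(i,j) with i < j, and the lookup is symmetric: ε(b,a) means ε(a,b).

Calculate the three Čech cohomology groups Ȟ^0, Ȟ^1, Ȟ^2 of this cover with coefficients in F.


Ȟ^0(U;F) ≅ Z, Ȟ^1(U;F) ≅ 0, Ȟ^2(U;F) ≅ Z/2

nerve of the cover:
  V12={t12,t19,t27} V13={t18,t19,t20} V14={t5,t8,t20} V15={t3,t8,t31} V16={t3,t27,t29} V23={t6,t19,t24} V24={t2,t22,t26} V25={t23,t24,t26} V26={t22,t27,t30} V34={t20,t25,t33} V35={t9,t15,t24} V36={t4,t15,t25} V45={t8,t14,t26} V46={t10,t22,t25} V56={t3,t15,t17}
  V123={t19} V126={t27} V134={t20} V145={t8} V156={t3} V235={t24} V245={t26} V246={t22} V346={t25} V356={t15}
C dims 6,15,10; δ0: rk 5, SNF 1^5; δ1: rk 10, SNF 1^9·2
Ȟ^0 = (6 − 5) − 0 = 1, so Ȟ^0 ≅ Z
Ȟ^1 = (15 − 10) − 5 = 0, so Ȟ^1 ≅ 0
Ȟ^2 = (10 − 0) − 10 = 0 plus torsion [2], so Ȟ^2 ≅ Z/2


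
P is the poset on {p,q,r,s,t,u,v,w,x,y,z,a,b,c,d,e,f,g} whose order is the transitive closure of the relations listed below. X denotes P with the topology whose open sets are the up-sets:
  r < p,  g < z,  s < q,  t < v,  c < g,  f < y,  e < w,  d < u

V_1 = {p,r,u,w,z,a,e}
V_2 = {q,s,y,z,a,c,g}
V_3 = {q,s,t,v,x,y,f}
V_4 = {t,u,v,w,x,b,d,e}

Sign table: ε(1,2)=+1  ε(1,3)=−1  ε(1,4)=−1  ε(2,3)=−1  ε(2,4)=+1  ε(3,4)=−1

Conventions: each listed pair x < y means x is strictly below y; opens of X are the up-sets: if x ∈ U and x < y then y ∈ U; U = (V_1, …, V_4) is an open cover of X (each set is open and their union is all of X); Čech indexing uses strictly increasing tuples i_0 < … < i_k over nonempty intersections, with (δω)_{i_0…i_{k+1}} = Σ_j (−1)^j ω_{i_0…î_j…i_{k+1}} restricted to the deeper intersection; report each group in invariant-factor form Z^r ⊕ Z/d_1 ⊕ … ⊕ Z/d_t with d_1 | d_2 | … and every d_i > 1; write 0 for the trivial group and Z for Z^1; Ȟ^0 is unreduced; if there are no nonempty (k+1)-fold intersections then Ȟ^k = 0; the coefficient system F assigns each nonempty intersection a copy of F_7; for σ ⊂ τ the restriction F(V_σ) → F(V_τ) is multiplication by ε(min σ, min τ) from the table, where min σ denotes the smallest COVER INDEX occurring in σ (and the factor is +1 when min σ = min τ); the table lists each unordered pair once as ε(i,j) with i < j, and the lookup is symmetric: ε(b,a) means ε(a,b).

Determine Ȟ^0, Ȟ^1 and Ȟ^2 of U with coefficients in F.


Ȟ^0(U;F) ≅ 0,  Ȟ^1(U;F) ≅ 0,  Ȟ^2(U;F) ≅ 0

cover nerve:
  V12={z,a} V14={u,w,e} V23={q,s,y} V34={t,v,x}
C dims 4,4; δ0: rk_F7 4
Ȟ^0: (4−4)−0=0 ⇒ 0
Ȟ^1: (4−0)−4=0 ⇒ 0
Ȟ^2: (0−0)−0=0 ⇒ 0


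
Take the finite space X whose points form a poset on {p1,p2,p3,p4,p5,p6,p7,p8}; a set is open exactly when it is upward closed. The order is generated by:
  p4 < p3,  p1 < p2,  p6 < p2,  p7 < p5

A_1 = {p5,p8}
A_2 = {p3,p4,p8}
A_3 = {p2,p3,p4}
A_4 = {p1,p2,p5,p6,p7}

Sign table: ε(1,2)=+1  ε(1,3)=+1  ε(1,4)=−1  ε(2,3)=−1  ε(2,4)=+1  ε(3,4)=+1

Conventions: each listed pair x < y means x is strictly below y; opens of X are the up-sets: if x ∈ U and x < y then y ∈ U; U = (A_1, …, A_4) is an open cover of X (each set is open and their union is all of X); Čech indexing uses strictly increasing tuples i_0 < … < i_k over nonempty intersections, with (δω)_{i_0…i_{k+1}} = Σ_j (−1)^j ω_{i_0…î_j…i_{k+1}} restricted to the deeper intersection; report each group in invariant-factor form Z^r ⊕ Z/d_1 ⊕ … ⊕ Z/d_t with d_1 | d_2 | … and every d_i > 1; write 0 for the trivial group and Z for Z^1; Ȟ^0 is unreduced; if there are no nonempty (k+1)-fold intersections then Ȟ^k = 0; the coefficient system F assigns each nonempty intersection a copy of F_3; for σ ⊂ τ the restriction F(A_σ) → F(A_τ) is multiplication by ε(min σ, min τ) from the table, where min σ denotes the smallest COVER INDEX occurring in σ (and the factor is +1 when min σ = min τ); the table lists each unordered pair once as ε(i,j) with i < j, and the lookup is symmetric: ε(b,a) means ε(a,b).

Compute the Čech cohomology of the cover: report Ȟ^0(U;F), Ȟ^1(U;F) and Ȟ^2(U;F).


Ȟ^0 = Z/3; Ȟ^1 = Z/3; Ȟ^2 = 0

nonempty intersections:
  A12={p8} A14={p5} A23={p3,p4} A34={p2}
C dims 4,4; δ0: rk_F3 3
Ȟ^0: (4−3)−0=1 ⇒ Z/3
Ȟ^1: (4−0)−3=1 ⇒ Z/3
Ȟ^2: (0−0)−0=0 ⇒ 0


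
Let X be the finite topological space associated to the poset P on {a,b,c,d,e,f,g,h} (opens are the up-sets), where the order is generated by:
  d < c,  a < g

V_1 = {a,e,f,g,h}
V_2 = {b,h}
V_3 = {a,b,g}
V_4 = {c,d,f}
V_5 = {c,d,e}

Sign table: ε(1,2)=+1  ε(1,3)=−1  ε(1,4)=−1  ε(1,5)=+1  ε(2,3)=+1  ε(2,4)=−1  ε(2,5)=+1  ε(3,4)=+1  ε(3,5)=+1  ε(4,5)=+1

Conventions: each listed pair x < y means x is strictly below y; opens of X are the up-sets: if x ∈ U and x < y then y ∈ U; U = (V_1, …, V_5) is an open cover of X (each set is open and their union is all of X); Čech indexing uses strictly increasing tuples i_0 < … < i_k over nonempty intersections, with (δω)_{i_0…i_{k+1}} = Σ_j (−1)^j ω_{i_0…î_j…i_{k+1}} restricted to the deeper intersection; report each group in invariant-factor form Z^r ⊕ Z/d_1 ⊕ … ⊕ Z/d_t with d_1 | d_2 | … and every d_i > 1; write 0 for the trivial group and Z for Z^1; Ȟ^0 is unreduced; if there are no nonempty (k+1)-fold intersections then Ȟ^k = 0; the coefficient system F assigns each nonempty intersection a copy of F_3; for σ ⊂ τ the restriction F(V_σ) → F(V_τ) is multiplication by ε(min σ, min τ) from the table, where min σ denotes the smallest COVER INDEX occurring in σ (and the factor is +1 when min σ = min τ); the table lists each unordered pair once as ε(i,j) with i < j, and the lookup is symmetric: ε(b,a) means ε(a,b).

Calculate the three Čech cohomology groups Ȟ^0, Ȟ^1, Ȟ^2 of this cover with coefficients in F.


Ȟ^0 ≅ 0, Ȟ^1 ≅ Z/3, Ȟ^2 ≅ 0

nerve simplices:
  V12={h} V13={a,g} V14={f} V15={e} V23={b} V45={c,d}
C dims 5,6; δ0: rk_F3 5
degree 0: 5−5−0 = 0 → Ȟ^0 ≅ 0
degree 1: 6−0−5 = 1 → Ȟ^1 ≅ Z/3
degree 2: 0−0−0 = 0 → Ȟ^2 ≅ 0


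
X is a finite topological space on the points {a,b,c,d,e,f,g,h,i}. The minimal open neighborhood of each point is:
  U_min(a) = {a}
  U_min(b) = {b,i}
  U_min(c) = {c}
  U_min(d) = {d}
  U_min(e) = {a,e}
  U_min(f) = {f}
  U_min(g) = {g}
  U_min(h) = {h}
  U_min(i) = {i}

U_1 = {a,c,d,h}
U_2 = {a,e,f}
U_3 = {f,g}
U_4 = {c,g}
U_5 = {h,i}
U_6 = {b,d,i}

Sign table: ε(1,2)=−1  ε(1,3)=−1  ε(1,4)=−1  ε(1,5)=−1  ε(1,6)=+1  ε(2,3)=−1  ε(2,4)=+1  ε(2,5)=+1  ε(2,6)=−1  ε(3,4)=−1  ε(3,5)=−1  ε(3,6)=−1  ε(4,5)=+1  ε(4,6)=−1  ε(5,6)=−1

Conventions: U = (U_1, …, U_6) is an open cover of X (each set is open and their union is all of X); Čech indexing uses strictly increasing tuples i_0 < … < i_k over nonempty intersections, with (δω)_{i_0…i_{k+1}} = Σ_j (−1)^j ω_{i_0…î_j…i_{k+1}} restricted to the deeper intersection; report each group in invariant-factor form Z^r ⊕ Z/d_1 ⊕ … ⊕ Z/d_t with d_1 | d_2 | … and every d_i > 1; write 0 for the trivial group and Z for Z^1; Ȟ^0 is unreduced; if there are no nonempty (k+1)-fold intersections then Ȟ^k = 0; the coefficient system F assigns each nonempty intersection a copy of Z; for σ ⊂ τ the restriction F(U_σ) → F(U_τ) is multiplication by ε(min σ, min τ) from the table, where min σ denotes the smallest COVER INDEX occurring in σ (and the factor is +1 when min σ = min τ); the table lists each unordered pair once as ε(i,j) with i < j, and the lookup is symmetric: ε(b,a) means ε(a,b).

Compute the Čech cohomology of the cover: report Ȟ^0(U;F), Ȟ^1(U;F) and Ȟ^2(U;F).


intersection data:
  U12={a} U14={c} U15={h} U16={d} U23={f} U34={g} U56={i}
C dims 6,7; δ0: rk 5, SNF 1^5
Ȟ^0 = (6 − 5) − 0 = 1, so Ȟ^0 ≅ Z
Ȟ^1 = (7 − 0) − 5 = 2, so Ȟ^1 ≅ Z^2
Ȟ^2 = (0 − 0) − 0 = 0, so Ȟ^2 ≅ 0

Ȟ^0 = Z; Ȟ^1 = Z^2; Ȟ^2 = 0


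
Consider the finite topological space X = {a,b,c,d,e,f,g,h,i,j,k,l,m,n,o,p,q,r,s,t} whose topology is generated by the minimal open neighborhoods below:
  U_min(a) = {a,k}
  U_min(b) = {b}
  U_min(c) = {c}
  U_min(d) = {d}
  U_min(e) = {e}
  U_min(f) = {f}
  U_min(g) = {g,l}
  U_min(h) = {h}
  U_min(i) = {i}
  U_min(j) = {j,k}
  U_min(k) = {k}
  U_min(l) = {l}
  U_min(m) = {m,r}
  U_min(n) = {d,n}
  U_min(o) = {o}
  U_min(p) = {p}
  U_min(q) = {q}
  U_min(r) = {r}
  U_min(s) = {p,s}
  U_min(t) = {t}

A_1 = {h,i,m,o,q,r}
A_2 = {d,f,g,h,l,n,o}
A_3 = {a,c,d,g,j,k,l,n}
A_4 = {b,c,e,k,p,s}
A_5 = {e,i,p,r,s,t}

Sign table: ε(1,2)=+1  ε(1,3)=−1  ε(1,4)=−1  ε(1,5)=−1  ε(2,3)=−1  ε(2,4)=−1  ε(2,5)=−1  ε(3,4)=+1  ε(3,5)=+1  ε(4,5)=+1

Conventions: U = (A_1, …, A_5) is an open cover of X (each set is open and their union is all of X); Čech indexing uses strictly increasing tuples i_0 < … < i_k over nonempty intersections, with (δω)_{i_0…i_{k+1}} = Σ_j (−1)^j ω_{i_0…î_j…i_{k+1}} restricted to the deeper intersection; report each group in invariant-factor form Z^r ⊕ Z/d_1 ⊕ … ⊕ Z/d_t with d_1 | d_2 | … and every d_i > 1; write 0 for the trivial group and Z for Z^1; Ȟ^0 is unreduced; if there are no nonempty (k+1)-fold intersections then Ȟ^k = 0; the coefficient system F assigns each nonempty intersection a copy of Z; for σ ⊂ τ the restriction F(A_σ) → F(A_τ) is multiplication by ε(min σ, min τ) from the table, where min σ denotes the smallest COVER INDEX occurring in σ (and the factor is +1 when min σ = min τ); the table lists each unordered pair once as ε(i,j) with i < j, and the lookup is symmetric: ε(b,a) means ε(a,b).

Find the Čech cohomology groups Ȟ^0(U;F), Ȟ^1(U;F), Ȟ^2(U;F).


Ȟ^0 = Z,  Ȟ^1 = Z,  Ȟ^2 = 0

nonempty intersections:
  A12={h,o} A15={i,r} A23={d,g,l,n} A34={c,k} A45={e,p,s}
C dims 5,5; δ0: rk 4, SNF 1^4
Ȟ^0: (5−4)−0=1 ⇒ Z
Ȟ^1: (5−0)−4=1 ⇒ Z
Ȟ^2: (0−0)−0=0 ⇒ 0


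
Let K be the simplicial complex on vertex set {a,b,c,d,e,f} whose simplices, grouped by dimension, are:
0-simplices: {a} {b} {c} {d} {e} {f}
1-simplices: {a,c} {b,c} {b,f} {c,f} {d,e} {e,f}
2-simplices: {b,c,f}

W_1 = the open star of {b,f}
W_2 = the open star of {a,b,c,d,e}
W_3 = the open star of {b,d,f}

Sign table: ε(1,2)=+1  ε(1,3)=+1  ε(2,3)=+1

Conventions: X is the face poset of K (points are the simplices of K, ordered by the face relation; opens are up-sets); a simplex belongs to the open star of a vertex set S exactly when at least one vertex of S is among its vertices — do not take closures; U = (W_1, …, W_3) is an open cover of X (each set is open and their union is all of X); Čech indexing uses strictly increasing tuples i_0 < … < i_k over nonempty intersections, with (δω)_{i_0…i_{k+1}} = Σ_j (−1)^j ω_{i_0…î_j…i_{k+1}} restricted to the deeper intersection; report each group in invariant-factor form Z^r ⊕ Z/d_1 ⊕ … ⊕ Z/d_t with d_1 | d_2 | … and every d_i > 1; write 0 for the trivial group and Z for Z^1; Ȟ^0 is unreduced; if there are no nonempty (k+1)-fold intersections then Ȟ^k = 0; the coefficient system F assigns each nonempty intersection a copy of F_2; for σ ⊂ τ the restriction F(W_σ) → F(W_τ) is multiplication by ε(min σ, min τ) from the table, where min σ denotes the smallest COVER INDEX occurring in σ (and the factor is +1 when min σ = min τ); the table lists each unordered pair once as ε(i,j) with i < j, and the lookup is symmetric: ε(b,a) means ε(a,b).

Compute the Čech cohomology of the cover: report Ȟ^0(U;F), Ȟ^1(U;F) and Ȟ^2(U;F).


Ȟ^0 = Z/2; Ȟ^1 = 0; Ȟ^2 = 0

nonempty overlaps:
  W1={{b},{f},{b,c},{b,f},{c,f},{e,f},{b,c,f}} W2={{a},{b},{c},{d},{e},{a,c},{b,c},{b,f},{c,f},{d,e},{e,f},{b,c,f}} W3={{b},{d},{f},{b,c},{b,f},{c,f},{d,e},{e,f},{b,c,f}}
  W12={{b},{b,c},{b,f},{c,f},{e,f},{b,c,f}} W13={{b},{f},{b,c},{b,f},{c,f},{e,f},{b,c,f}} W23={{b},{d},{b,c},{b,f},{c,f},{d,e},{e,f},{b,c,f}}
  W123={{b},{b,c},{b,f},{c,f},{e,f},{b,c,f}}
C dims 3,3,1; δ0: rk_F2 2; δ1: rk_F2 1
degree 0: 3−2−0 = 1 → Ȟ^0 ≅ Z/2
degree 1: 3−1−2 = 0 → Ȟ^1 ≅ 0
degree 2: 1−0−1 = 0 → Ȟ^2 ≅ 0


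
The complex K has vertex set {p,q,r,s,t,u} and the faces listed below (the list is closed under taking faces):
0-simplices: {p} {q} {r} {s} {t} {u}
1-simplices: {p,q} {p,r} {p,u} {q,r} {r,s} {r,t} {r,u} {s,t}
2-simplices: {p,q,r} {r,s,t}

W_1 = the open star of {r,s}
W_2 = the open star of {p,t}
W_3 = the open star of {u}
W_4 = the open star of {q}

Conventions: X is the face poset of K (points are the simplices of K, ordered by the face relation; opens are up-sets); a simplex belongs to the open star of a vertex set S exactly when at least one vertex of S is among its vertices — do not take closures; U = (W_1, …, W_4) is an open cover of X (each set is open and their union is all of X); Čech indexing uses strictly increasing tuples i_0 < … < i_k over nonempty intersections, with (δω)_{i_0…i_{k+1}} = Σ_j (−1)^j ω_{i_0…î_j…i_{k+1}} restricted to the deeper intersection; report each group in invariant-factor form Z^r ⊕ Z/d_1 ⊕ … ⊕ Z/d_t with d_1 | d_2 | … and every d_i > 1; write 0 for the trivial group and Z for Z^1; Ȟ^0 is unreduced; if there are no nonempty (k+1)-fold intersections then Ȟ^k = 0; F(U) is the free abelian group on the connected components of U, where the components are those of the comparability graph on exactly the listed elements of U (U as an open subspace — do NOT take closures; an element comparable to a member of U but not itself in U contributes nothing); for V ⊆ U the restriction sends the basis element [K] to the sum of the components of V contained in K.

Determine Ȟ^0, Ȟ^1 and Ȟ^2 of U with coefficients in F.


Ȟ^0 = Z, Ȟ^1 = Z and Ȟ^2 = 0

intersection data:
  W1={{r},{s},{p,r},{q,r},{r,s},{r,t},{r,u},{s,t},{p,q,r},{r,s,t}} W2={{p},{t},{p,q},{p,r},{p,u},{r,t},{s,t},{p,q,r},{r,s,t}} W3={{u},{p,u},{r,u}} W4={{q},{p,q},{q,r},{p,q,r}}
  W12={{p,r},{r,t},{s,t},{p,q,r},{r,s,t}} W13={{r,u}} W14={{q,r},{p,q,r}} W23={{p,u}} W24={{p,q},{p,q,r}}
  W124={{p,q,r}}
components per intersection:
  W1: {{r},{s},{p,r},{q,r},{r,s},{r,t},{r,u},{s,t},{p,q,r},{r,s,t}}
  W2: {{p},{p,q},{p,r},{p,u},{p,q,r}} {{t},{r,t},{s,t},{r,s,t}}
  W3: {{u},{p,u},{r,u}}
  W4: {{q},{p,q},{q,r},{p,q,r}}
  W12: {{p,r},{p,q,r}} {{r,t},{s,t},{r,s,t}}
  W13: {{r,u}}
  W14: {{q,r},{p,q,r}}
  W23: {{p,u}}
  W24: {{p,q},{p,q,r}}
  W124: {{p,q,r}}
C dims 5,6,1; δ0: rk 4, SNF 1^4; δ1: rk 1, SNF 1^1
Ȟ^0 = (5 − 4) − 0 = 1, so Ȟ^0 ≅ Z
Ȟ^1 = (6 − 1) − 4 = 1, so Ȟ^1 ≅ Z
Ȟ^2 = (1 − 0) − 1 = 0, so Ȟ^2 ≅ 0


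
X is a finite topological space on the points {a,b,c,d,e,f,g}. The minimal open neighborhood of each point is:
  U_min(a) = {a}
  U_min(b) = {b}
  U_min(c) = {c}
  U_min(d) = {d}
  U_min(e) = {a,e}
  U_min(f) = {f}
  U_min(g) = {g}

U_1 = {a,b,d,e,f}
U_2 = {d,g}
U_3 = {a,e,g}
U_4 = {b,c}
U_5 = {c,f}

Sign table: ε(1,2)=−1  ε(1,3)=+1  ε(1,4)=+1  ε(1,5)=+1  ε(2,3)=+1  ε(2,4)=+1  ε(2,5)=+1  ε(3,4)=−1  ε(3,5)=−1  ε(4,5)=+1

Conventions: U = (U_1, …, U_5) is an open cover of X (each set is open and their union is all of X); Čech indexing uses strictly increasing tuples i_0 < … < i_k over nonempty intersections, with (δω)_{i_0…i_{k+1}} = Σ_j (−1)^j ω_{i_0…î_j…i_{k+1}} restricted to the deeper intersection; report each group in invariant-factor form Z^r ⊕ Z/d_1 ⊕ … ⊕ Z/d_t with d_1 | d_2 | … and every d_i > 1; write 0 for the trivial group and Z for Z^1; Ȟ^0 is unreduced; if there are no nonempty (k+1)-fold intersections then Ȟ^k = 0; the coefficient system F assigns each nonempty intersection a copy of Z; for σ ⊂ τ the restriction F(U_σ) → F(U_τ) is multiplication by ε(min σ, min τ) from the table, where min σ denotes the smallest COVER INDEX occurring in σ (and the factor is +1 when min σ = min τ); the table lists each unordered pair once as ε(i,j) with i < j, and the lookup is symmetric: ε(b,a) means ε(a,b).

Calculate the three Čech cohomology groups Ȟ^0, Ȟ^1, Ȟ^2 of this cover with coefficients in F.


Ȟ^0 ≅ 0; Ȟ^1 ≅ Z ⊕ Z/2; Ȟ^2 ≅ 0

cover nerve:
  U12={d} U13={a,e} U14={b} U15={f} U23={g} U45={c}
C dims 5,6; δ0: rk 5, SNF 1^4·2
Ȟ^0: (5−5)−0=0 ⇒ 0
Ȟ^1: (6−0)−5=1 plus torsion [2] ⇒ Z ⊕ Z/2
Ȟ^2: (0−0)−0=0 ⇒ 0


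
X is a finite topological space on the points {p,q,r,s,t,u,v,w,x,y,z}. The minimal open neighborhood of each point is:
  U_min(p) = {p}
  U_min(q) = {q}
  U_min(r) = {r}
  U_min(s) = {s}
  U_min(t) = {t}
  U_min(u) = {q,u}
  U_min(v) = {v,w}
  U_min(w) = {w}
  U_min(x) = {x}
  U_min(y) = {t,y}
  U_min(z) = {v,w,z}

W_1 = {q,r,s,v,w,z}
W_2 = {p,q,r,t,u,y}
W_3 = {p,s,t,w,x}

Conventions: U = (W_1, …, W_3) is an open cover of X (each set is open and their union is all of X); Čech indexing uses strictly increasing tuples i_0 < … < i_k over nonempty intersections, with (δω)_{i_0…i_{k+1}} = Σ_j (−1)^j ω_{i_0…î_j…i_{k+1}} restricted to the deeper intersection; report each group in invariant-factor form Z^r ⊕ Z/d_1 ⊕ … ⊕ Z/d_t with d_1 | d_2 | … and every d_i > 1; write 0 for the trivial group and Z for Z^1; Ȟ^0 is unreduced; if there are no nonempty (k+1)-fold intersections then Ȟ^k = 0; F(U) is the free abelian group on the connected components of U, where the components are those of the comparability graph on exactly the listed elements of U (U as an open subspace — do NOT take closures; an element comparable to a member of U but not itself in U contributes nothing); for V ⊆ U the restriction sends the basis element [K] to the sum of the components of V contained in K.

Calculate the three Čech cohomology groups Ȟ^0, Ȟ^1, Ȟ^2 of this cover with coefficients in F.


intersection data:
  W12={q,r} W13={s,w} W23={p,t}
components per intersection:
  W1: {q} {r} {s} {v,w,z}
  W2: {p} {q,u} {r} {t,y}
  W3: {p} {s} {t} {w} {x}
  W12: {q} {r}
  W13: {s} {w}
  W23: {p} {t}
C dims 13,6; δ0: rk 6, SNF 1^6
Ȟ^0 = (13 − 6) − 0 = 7, so Ȟ^0 ≅ Z^7
Ȟ^1 = (6 − 0) − 6 = 0, so Ȟ^1 ≅ 0
Ȟ^2 = (0 − 0) − 0 = 0, so Ȟ^2 ≅ 0

Ȟ^0 = Z^7,  Ȟ^1 = 0,  Ȟ^2 = 0


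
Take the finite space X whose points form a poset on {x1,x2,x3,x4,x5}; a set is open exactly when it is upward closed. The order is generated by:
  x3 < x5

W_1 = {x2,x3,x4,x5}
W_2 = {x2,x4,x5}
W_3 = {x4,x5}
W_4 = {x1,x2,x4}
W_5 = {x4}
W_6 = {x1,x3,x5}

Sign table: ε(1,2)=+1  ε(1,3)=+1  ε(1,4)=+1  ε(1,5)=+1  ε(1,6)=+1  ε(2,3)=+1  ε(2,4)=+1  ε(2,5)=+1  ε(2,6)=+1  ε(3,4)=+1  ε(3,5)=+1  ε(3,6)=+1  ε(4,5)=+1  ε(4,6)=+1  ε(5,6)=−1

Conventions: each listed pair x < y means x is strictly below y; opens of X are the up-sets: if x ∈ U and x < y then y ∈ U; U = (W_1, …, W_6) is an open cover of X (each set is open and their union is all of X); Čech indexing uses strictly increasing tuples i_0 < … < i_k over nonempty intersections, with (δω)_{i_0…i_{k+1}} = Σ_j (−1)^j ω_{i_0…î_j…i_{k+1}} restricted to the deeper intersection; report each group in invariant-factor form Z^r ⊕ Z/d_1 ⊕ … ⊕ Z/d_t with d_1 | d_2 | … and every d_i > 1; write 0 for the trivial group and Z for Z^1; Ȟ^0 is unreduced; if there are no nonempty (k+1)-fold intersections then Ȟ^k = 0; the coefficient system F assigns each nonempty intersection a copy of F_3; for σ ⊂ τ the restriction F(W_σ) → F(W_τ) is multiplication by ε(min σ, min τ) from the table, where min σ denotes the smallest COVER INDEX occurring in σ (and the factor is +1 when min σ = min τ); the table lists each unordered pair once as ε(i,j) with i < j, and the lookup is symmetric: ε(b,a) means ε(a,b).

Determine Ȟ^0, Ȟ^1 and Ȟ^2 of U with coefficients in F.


nonempty intersections:
  W12={x2,x4,x5} W13={x4,x5} W14={x2,x4} W15={x4} W16={x3,x5} W23={x4,x5} W24={x2,x4} W25={x4} W26={x5} W34={x4} W35={x4} W36={x5} W45={x4} W46={x1}
  W123={x4,x5} W124={x2,x4} W125={x4} W126={x5} W134={x4} W135={x4} W136={x5} W145={x4} W234={x4} W235={x4} W236={x5} W245={x4} W345={x4}
  W1234={x4} W1235={x4} W1236={x5} W1245={x4} W1345={x4} W2345={x4}
  W12345={x4}
C dims 6,14,13,6; δ0: rk_F3 5; δ1: rk_F3 8; δ2: rk_F3 5
Ȟ^0: (6−5)−0=1 ⇒ Z/3
Ȟ^1: (14−8)−5=1 ⇒ Z/3
Ȟ^2: (13−5)−8=0 ⇒ 0

Ȟ^0 = Z/3,  Ȟ^1 = Z/3,  Ȟ^2 = 0
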